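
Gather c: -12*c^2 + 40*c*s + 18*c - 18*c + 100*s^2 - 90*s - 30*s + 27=-12*c^2 + 40*c*s + 100*s^2 - 120*s + 27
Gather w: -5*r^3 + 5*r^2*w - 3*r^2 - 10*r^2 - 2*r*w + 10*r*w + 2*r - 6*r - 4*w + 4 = -5*r^3 - 13*r^2 - 4*r + w*(5*r^2 + 8*r - 4) + 4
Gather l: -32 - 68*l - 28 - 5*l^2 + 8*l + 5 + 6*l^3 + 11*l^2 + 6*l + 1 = 6*l^3 + 6*l^2 - 54*l - 54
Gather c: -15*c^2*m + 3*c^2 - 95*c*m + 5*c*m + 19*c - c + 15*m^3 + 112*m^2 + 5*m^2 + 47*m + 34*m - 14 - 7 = c^2*(3 - 15*m) + c*(18 - 90*m) + 15*m^3 + 117*m^2 + 81*m - 21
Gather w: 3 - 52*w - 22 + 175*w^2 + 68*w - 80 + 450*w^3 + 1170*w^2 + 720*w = 450*w^3 + 1345*w^2 + 736*w - 99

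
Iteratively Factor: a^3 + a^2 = (a + 1)*(a^2) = a*(a + 1)*(a)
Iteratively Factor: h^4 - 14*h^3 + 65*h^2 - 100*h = (h)*(h^3 - 14*h^2 + 65*h - 100) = h*(h - 5)*(h^2 - 9*h + 20) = h*(h - 5)*(h - 4)*(h - 5)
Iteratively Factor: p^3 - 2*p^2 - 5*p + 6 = (p + 2)*(p^2 - 4*p + 3) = (p - 1)*(p + 2)*(p - 3)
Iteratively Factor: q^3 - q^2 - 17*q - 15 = (q + 1)*(q^2 - 2*q - 15) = (q + 1)*(q + 3)*(q - 5)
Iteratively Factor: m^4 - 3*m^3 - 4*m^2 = (m - 4)*(m^3 + m^2) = m*(m - 4)*(m^2 + m) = m^2*(m - 4)*(m + 1)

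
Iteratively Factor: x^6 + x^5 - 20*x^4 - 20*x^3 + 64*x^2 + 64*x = (x)*(x^5 + x^4 - 20*x^3 - 20*x^2 + 64*x + 64) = x*(x + 2)*(x^4 - x^3 - 18*x^2 + 16*x + 32) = x*(x - 4)*(x + 2)*(x^3 + 3*x^2 - 6*x - 8) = x*(x - 4)*(x + 1)*(x + 2)*(x^2 + 2*x - 8) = x*(x - 4)*(x + 1)*(x + 2)*(x + 4)*(x - 2)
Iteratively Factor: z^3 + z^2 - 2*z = (z - 1)*(z^2 + 2*z) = (z - 1)*(z + 2)*(z)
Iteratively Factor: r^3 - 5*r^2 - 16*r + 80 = (r + 4)*(r^2 - 9*r + 20) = (r - 5)*(r + 4)*(r - 4)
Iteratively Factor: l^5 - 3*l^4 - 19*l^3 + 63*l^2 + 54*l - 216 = (l - 3)*(l^4 - 19*l^2 + 6*l + 72) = (l - 3)*(l + 4)*(l^3 - 4*l^2 - 3*l + 18) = (l - 3)^2*(l + 4)*(l^2 - l - 6) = (l - 3)^2*(l + 2)*(l + 4)*(l - 3)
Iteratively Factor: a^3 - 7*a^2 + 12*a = (a)*(a^2 - 7*a + 12) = a*(a - 3)*(a - 4)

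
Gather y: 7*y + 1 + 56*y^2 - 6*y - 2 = 56*y^2 + y - 1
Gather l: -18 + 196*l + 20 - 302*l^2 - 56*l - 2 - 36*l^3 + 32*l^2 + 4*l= -36*l^3 - 270*l^2 + 144*l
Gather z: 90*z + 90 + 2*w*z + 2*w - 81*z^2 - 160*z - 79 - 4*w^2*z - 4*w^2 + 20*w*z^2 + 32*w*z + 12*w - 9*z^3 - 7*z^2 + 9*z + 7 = -4*w^2 + 14*w - 9*z^3 + z^2*(20*w - 88) + z*(-4*w^2 + 34*w - 61) + 18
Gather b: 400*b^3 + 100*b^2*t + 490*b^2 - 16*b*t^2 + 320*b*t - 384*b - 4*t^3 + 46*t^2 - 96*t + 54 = 400*b^3 + b^2*(100*t + 490) + b*(-16*t^2 + 320*t - 384) - 4*t^3 + 46*t^2 - 96*t + 54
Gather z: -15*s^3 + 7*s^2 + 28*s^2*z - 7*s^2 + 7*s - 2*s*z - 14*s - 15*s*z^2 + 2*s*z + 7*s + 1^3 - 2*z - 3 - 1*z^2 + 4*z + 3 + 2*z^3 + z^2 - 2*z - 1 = -15*s^3 + 28*s^2*z - 15*s*z^2 + 2*z^3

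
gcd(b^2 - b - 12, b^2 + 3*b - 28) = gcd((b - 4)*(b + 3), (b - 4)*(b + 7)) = b - 4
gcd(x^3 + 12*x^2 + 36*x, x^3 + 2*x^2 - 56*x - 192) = x + 6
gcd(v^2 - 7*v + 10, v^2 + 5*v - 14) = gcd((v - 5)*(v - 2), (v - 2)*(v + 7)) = v - 2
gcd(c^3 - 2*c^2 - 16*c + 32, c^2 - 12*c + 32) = c - 4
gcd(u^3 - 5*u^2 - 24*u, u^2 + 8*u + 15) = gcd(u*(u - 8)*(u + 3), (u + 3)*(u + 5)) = u + 3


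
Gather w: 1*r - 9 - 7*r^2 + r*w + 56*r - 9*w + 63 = -7*r^2 + 57*r + w*(r - 9) + 54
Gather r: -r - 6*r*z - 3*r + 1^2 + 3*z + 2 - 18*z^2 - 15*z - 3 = r*(-6*z - 4) - 18*z^2 - 12*z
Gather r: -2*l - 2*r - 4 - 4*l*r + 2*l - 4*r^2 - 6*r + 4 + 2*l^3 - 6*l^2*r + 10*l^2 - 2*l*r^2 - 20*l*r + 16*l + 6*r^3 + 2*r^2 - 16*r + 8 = 2*l^3 + 10*l^2 + 16*l + 6*r^3 + r^2*(-2*l - 2) + r*(-6*l^2 - 24*l - 24) + 8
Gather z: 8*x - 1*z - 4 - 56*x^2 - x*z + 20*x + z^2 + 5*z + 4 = -56*x^2 + 28*x + z^2 + z*(4 - x)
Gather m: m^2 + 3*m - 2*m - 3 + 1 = m^2 + m - 2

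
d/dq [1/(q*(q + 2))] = 2*(-q - 1)/(q^2*(q^2 + 4*q + 4))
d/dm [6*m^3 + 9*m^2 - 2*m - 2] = 18*m^2 + 18*m - 2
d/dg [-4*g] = -4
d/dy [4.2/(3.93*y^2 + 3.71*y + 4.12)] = (-33.012*y - 15.582)/(3.93*y^2 + 3.71*y + 4.12)^2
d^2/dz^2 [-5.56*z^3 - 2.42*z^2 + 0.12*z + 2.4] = -33.36*z - 4.84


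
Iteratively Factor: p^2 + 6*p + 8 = (p + 4)*(p + 2)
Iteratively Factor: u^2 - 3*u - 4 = (u + 1)*(u - 4)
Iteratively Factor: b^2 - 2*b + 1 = (b - 1)*(b - 1)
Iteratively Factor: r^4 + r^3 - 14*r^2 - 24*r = (r)*(r^3 + r^2 - 14*r - 24) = r*(r + 3)*(r^2 - 2*r - 8) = r*(r - 4)*(r + 3)*(r + 2)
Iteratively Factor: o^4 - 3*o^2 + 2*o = (o)*(o^3 - 3*o + 2) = o*(o + 2)*(o^2 - 2*o + 1) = o*(o - 1)*(o + 2)*(o - 1)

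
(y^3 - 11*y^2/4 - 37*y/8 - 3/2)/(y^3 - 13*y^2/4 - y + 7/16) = 2*(4*y^2 - 13*y - 12)/(8*y^2 - 30*y + 7)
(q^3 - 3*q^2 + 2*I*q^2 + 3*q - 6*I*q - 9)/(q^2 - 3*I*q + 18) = (q^2 - q*(3 + I) + 3*I)/(q - 6*I)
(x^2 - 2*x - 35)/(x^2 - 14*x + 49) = (x + 5)/(x - 7)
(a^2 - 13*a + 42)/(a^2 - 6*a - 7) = (a - 6)/(a + 1)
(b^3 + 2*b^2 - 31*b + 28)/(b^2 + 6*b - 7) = b - 4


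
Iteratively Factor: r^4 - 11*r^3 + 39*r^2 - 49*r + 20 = (r - 1)*(r^3 - 10*r^2 + 29*r - 20) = (r - 4)*(r - 1)*(r^2 - 6*r + 5) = (r - 4)*(r - 1)^2*(r - 5)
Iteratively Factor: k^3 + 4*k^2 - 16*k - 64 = (k + 4)*(k^2 - 16) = (k + 4)^2*(k - 4)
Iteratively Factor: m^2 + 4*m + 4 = (m + 2)*(m + 2)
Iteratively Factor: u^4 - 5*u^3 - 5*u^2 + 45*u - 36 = (u - 4)*(u^3 - u^2 - 9*u + 9) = (u - 4)*(u - 3)*(u^2 + 2*u - 3) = (u - 4)*(u - 3)*(u + 3)*(u - 1)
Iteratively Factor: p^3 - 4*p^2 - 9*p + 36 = (p - 4)*(p^2 - 9) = (p - 4)*(p + 3)*(p - 3)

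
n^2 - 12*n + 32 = (n - 8)*(n - 4)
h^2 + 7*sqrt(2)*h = h*(h + 7*sqrt(2))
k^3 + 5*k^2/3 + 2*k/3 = k*(k + 2/3)*(k + 1)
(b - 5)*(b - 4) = b^2 - 9*b + 20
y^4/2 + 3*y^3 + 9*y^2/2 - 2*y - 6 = (y/2 + 1)*(y - 1)*(y + 2)*(y + 3)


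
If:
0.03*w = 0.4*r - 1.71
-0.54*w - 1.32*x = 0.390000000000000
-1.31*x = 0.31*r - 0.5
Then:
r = 4.34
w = 0.85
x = -0.65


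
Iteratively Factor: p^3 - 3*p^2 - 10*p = (p)*(p^2 - 3*p - 10) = p*(p - 5)*(p + 2)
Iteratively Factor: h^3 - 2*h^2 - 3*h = (h + 1)*(h^2 - 3*h) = (h - 3)*(h + 1)*(h)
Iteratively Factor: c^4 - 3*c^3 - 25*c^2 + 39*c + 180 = (c - 4)*(c^3 + c^2 - 21*c - 45) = (c - 5)*(c - 4)*(c^2 + 6*c + 9) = (c - 5)*(c - 4)*(c + 3)*(c + 3)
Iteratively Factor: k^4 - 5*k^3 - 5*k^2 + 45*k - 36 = (k - 4)*(k^3 - k^2 - 9*k + 9) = (k - 4)*(k - 3)*(k^2 + 2*k - 3) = (k - 4)*(k - 3)*(k - 1)*(k + 3)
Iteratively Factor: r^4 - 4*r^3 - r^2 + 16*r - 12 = (r - 2)*(r^3 - 2*r^2 - 5*r + 6) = (r - 2)*(r + 2)*(r^2 - 4*r + 3) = (r - 3)*(r - 2)*(r + 2)*(r - 1)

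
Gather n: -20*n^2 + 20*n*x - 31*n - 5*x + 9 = -20*n^2 + n*(20*x - 31) - 5*x + 9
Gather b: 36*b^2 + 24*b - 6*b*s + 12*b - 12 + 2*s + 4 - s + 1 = 36*b^2 + b*(36 - 6*s) + s - 7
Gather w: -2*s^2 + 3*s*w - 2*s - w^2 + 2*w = -2*s^2 - 2*s - w^2 + w*(3*s + 2)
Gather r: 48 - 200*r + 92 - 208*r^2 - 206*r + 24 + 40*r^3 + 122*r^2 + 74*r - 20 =40*r^3 - 86*r^2 - 332*r + 144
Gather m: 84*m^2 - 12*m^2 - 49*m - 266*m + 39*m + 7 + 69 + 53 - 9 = 72*m^2 - 276*m + 120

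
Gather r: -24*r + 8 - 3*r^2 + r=-3*r^2 - 23*r + 8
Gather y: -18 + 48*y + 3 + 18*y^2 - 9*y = 18*y^2 + 39*y - 15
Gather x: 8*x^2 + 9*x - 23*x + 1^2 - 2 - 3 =8*x^2 - 14*x - 4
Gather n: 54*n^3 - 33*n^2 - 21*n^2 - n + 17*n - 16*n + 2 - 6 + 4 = 54*n^3 - 54*n^2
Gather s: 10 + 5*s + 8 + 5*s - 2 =10*s + 16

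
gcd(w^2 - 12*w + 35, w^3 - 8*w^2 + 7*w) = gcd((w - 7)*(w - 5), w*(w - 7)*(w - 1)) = w - 7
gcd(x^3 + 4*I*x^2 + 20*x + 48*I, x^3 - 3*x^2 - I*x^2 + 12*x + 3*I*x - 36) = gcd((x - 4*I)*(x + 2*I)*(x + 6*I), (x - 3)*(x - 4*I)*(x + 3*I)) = x - 4*I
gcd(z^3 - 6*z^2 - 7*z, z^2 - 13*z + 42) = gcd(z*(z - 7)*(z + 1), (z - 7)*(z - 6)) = z - 7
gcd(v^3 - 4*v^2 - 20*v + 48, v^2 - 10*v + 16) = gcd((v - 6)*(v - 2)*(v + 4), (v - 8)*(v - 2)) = v - 2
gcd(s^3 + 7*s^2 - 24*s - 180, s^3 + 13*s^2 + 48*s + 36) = s^2 + 12*s + 36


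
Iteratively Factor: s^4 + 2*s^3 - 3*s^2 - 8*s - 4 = (s + 1)*(s^3 + s^2 - 4*s - 4) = (s - 2)*(s + 1)*(s^2 + 3*s + 2) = (s - 2)*(s + 1)^2*(s + 2)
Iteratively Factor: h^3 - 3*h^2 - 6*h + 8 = (h + 2)*(h^2 - 5*h + 4) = (h - 1)*(h + 2)*(h - 4)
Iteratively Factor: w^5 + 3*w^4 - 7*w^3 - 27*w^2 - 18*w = (w + 1)*(w^4 + 2*w^3 - 9*w^2 - 18*w) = (w + 1)*(w + 2)*(w^3 - 9*w) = w*(w + 1)*(w + 2)*(w^2 - 9) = w*(w - 3)*(w + 1)*(w + 2)*(w + 3)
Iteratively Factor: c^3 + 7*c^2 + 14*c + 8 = (c + 1)*(c^2 + 6*c + 8) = (c + 1)*(c + 4)*(c + 2)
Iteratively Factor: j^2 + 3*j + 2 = (j + 1)*(j + 2)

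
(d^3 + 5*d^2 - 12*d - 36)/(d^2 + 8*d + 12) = d - 3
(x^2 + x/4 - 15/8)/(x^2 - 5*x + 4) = (x^2 + x/4 - 15/8)/(x^2 - 5*x + 4)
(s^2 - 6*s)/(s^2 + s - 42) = s/(s + 7)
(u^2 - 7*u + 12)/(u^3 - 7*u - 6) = (u - 4)/(u^2 + 3*u + 2)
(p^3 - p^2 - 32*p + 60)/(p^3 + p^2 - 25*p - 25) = (p^2 + 4*p - 12)/(p^2 + 6*p + 5)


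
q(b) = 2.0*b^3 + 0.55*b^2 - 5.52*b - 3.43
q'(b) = 6.0*b^2 + 1.1*b - 5.52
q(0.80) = -6.47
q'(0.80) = -0.80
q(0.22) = -4.60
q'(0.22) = -4.99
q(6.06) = 428.41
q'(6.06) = 221.49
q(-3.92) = -93.81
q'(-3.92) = 82.37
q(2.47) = 16.43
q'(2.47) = 33.80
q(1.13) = -6.08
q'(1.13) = 3.38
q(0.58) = -6.06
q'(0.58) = -2.86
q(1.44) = -4.27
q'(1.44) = 8.51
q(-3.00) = -35.92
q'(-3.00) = 45.18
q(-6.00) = -382.51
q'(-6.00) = 203.88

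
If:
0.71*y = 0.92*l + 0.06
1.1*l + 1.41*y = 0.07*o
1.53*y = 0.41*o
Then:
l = -0.04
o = 0.13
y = 0.04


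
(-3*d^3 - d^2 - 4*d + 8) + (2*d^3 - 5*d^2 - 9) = -d^3 - 6*d^2 - 4*d - 1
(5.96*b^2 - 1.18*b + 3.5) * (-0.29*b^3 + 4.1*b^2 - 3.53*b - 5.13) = -1.7284*b^5 + 24.7782*b^4 - 26.8918*b^3 - 12.0594*b^2 - 6.3016*b - 17.955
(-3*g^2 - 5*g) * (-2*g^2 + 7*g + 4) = 6*g^4 - 11*g^3 - 47*g^2 - 20*g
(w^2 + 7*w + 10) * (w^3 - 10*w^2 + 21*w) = w^5 - 3*w^4 - 39*w^3 + 47*w^2 + 210*w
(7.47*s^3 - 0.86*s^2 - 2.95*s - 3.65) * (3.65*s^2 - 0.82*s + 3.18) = 27.2655*s^5 - 9.2644*s^4 + 13.6923*s^3 - 13.6383*s^2 - 6.388*s - 11.607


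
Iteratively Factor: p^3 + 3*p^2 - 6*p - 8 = (p + 4)*(p^2 - p - 2) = (p + 1)*(p + 4)*(p - 2)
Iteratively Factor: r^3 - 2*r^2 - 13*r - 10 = (r + 2)*(r^2 - 4*r - 5) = (r - 5)*(r + 2)*(r + 1)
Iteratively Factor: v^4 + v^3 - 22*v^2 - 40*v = (v)*(v^3 + v^2 - 22*v - 40) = v*(v + 4)*(v^2 - 3*v - 10) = v*(v - 5)*(v + 4)*(v + 2)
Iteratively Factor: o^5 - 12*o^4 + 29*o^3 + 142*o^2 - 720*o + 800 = (o - 5)*(o^4 - 7*o^3 - 6*o^2 + 112*o - 160) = (o - 5)^2*(o^3 - 2*o^2 - 16*o + 32) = (o - 5)^2*(o - 2)*(o^2 - 16) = (o - 5)^2*(o - 4)*(o - 2)*(o + 4)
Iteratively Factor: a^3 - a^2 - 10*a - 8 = (a - 4)*(a^2 + 3*a + 2) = (a - 4)*(a + 1)*(a + 2)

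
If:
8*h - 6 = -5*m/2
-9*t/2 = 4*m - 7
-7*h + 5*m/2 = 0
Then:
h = 2/5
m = 28/25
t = 14/25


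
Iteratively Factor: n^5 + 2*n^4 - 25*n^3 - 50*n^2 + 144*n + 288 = (n - 4)*(n^4 + 6*n^3 - n^2 - 54*n - 72) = (n - 4)*(n + 3)*(n^3 + 3*n^2 - 10*n - 24) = (n - 4)*(n + 2)*(n + 3)*(n^2 + n - 12) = (n - 4)*(n + 2)*(n + 3)*(n + 4)*(n - 3)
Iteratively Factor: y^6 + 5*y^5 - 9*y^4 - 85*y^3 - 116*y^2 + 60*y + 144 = (y + 2)*(y^5 + 3*y^4 - 15*y^3 - 55*y^2 - 6*y + 72) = (y - 1)*(y + 2)*(y^4 + 4*y^3 - 11*y^2 - 66*y - 72) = (y - 1)*(y + 2)^2*(y^3 + 2*y^2 - 15*y - 36) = (y - 4)*(y - 1)*(y + 2)^2*(y^2 + 6*y + 9) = (y - 4)*(y - 1)*(y + 2)^2*(y + 3)*(y + 3)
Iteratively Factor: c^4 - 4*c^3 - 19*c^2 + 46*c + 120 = (c + 3)*(c^3 - 7*c^2 + 2*c + 40) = (c + 2)*(c + 3)*(c^2 - 9*c + 20) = (c - 5)*(c + 2)*(c + 3)*(c - 4)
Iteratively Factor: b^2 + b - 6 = (b + 3)*(b - 2)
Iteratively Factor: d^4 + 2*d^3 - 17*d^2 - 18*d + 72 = (d - 2)*(d^3 + 4*d^2 - 9*d - 36) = (d - 3)*(d - 2)*(d^2 + 7*d + 12) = (d - 3)*(d - 2)*(d + 4)*(d + 3)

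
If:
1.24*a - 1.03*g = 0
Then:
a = 0.830645161290323*g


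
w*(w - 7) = w^2 - 7*w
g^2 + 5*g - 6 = (g - 1)*(g + 6)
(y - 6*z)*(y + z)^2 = y^3 - 4*y^2*z - 11*y*z^2 - 6*z^3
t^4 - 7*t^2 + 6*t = t*(t - 2)*(t - 1)*(t + 3)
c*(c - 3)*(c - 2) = c^3 - 5*c^2 + 6*c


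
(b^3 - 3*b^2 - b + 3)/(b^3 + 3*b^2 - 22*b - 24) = (b^2 - 4*b + 3)/(b^2 + 2*b - 24)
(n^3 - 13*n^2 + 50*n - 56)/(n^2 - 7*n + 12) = (n^2 - 9*n + 14)/(n - 3)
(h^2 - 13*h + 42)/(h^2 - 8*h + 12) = (h - 7)/(h - 2)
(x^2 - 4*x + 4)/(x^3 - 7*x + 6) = (x - 2)/(x^2 + 2*x - 3)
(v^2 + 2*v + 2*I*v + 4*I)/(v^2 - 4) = (v + 2*I)/(v - 2)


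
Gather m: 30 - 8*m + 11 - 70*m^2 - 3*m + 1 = -70*m^2 - 11*m + 42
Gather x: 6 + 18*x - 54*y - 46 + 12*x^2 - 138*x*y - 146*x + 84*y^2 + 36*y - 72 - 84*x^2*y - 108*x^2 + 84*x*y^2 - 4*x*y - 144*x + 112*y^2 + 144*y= x^2*(-84*y - 96) + x*(84*y^2 - 142*y - 272) + 196*y^2 + 126*y - 112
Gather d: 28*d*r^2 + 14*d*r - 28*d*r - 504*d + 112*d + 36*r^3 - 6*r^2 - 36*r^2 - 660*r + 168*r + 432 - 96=d*(28*r^2 - 14*r - 392) + 36*r^3 - 42*r^2 - 492*r + 336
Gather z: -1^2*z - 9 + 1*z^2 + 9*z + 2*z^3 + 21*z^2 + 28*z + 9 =2*z^3 + 22*z^2 + 36*z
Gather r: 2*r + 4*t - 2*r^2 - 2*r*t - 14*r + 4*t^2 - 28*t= -2*r^2 + r*(-2*t - 12) + 4*t^2 - 24*t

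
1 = 1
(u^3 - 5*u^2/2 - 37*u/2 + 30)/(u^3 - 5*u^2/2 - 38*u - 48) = (2*u^2 - 13*u + 15)/(2*u^2 - 13*u - 24)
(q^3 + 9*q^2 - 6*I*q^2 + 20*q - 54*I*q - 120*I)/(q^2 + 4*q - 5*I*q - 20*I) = (q^2 + q*(5 - 6*I) - 30*I)/(q - 5*I)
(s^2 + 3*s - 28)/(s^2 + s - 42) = (s - 4)/(s - 6)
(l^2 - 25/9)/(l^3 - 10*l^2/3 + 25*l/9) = (3*l + 5)/(l*(3*l - 5))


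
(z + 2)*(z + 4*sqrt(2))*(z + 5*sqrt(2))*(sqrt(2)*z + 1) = sqrt(2)*z^4 + 2*sqrt(2)*z^3 + 19*z^3 + 38*z^2 + 49*sqrt(2)*z^2 + 40*z + 98*sqrt(2)*z + 80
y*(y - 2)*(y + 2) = y^3 - 4*y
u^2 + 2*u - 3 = (u - 1)*(u + 3)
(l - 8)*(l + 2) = l^2 - 6*l - 16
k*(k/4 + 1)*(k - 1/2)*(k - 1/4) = k^4/4 + 13*k^3/16 - 23*k^2/32 + k/8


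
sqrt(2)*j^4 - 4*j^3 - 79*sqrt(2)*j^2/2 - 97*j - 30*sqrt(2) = (j - 6*sqrt(2))*(j + sqrt(2))*(j + 5*sqrt(2)/2)*(sqrt(2)*j + 1)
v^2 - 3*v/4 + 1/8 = (v - 1/2)*(v - 1/4)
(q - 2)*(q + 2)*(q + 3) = q^3 + 3*q^2 - 4*q - 12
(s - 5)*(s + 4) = s^2 - s - 20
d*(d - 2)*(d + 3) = d^3 + d^2 - 6*d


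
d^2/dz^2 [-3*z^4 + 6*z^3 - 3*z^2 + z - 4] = -36*z^2 + 36*z - 6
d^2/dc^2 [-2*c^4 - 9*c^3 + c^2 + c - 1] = -24*c^2 - 54*c + 2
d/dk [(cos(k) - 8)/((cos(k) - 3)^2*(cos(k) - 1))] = (-25*cos(k) + cos(2*k) + 38)*sin(k)/((cos(k) - 3)^3*(cos(k) - 1)^2)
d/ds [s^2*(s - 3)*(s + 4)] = s*(4*s^2 + 3*s - 24)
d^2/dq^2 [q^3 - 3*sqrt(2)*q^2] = 6*q - 6*sqrt(2)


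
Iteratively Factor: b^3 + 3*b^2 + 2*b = (b + 1)*(b^2 + 2*b) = b*(b + 1)*(b + 2)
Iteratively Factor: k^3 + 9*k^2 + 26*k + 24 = (k + 4)*(k^2 + 5*k + 6) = (k + 3)*(k + 4)*(k + 2)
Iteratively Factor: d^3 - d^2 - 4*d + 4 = (d + 2)*(d^2 - 3*d + 2) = (d - 1)*(d + 2)*(d - 2)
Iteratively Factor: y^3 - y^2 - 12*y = (y - 4)*(y^2 + 3*y) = (y - 4)*(y + 3)*(y)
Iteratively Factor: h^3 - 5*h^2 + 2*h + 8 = (h + 1)*(h^2 - 6*h + 8) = (h - 2)*(h + 1)*(h - 4)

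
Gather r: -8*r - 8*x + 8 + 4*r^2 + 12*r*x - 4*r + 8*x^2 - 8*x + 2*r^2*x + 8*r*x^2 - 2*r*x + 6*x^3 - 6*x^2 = r^2*(2*x + 4) + r*(8*x^2 + 10*x - 12) + 6*x^3 + 2*x^2 - 16*x + 8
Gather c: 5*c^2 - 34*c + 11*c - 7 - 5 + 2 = 5*c^2 - 23*c - 10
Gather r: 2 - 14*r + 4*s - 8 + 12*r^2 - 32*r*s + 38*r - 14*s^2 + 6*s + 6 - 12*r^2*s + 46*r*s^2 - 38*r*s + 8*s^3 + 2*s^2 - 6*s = r^2*(12 - 12*s) + r*(46*s^2 - 70*s + 24) + 8*s^3 - 12*s^2 + 4*s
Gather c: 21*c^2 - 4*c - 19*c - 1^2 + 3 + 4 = 21*c^2 - 23*c + 6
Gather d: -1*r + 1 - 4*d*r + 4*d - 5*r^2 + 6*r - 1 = d*(4 - 4*r) - 5*r^2 + 5*r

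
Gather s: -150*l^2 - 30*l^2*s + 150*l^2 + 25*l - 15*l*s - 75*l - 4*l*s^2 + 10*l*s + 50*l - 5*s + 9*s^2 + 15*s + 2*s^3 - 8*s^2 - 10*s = 2*s^3 + s^2*(1 - 4*l) + s*(-30*l^2 - 5*l)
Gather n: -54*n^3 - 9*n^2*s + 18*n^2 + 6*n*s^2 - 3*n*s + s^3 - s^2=-54*n^3 + n^2*(18 - 9*s) + n*(6*s^2 - 3*s) + s^3 - s^2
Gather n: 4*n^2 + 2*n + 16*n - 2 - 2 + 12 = 4*n^2 + 18*n + 8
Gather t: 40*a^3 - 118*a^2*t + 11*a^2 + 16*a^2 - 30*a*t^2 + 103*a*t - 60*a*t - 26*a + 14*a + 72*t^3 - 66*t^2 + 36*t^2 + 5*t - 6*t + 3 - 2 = 40*a^3 + 27*a^2 - 12*a + 72*t^3 + t^2*(-30*a - 30) + t*(-118*a^2 + 43*a - 1) + 1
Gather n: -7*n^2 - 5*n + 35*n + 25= -7*n^2 + 30*n + 25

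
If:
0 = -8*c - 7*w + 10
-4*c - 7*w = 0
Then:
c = 5/2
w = -10/7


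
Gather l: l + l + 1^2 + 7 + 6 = 2*l + 14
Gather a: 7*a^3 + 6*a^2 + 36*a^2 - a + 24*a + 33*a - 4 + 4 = 7*a^3 + 42*a^2 + 56*a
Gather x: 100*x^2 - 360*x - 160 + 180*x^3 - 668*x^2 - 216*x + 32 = 180*x^3 - 568*x^2 - 576*x - 128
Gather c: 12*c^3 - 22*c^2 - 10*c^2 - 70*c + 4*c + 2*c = 12*c^3 - 32*c^2 - 64*c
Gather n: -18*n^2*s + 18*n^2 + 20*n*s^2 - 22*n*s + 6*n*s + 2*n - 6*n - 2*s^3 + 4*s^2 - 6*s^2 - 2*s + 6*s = n^2*(18 - 18*s) + n*(20*s^2 - 16*s - 4) - 2*s^3 - 2*s^2 + 4*s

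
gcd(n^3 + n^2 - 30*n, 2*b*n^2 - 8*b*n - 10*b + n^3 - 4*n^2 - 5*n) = n - 5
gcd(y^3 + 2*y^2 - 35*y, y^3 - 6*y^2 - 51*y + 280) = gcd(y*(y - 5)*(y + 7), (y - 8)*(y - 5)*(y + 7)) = y^2 + 2*y - 35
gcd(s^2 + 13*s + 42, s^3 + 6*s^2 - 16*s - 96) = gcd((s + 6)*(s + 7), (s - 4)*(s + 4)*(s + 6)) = s + 6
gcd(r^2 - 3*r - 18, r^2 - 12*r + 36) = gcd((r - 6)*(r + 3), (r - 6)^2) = r - 6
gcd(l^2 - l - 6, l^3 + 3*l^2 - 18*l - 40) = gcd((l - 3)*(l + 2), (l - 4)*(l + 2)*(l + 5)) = l + 2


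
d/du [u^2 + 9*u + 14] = 2*u + 9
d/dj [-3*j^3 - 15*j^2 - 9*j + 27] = -9*j^2 - 30*j - 9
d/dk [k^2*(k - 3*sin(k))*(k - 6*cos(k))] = k*(k*(k - 3*sin(k))*(6*sin(k) + 1) - k*(k - 6*cos(k))*(3*cos(k) - 1) + 2*(k - 3*sin(k))*(k - 6*cos(k)))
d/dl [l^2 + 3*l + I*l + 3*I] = 2*l + 3 + I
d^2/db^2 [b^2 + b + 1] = 2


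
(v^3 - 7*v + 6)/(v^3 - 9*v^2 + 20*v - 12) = (v + 3)/(v - 6)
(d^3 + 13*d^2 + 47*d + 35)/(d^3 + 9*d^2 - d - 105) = (d + 1)/(d - 3)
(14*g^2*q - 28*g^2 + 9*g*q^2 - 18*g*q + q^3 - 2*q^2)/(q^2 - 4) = (14*g^2 + 9*g*q + q^2)/(q + 2)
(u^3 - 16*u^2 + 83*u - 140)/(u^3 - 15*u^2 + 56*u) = (u^2 - 9*u + 20)/(u*(u - 8))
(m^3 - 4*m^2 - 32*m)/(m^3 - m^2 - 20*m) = (m - 8)/(m - 5)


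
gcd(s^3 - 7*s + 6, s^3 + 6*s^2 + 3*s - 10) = s - 1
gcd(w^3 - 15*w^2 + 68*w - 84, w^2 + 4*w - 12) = w - 2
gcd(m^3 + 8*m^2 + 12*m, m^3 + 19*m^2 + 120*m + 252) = m + 6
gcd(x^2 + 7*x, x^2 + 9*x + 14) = x + 7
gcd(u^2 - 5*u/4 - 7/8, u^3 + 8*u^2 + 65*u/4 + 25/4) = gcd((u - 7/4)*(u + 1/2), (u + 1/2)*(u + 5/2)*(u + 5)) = u + 1/2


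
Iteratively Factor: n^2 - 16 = (n + 4)*(n - 4)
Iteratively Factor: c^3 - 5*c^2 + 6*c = (c - 3)*(c^2 - 2*c) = c*(c - 3)*(c - 2)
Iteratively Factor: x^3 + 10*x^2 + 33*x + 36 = (x + 4)*(x^2 + 6*x + 9) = (x + 3)*(x + 4)*(x + 3)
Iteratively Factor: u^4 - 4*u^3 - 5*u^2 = (u + 1)*(u^3 - 5*u^2) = u*(u + 1)*(u^2 - 5*u) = u*(u - 5)*(u + 1)*(u)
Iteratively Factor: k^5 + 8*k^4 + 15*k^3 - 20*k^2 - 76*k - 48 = (k + 3)*(k^4 + 5*k^3 - 20*k - 16) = (k - 2)*(k + 3)*(k^3 + 7*k^2 + 14*k + 8) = (k - 2)*(k + 2)*(k + 3)*(k^2 + 5*k + 4) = (k - 2)*(k + 2)*(k + 3)*(k + 4)*(k + 1)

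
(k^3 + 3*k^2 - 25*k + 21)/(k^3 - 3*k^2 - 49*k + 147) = (k - 1)/(k - 7)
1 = 1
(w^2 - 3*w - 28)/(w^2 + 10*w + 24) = (w - 7)/(w + 6)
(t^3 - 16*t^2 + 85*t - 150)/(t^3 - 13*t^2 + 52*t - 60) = (t - 5)/(t - 2)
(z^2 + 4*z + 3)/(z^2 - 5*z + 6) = (z^2 + 4*z + 3)/(z^2 - 5*z + 6)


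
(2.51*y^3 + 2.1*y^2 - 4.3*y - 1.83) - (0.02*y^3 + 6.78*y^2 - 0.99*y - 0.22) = 2.49*y^3 - 4.68*y^2 - 3.31*y - 1.61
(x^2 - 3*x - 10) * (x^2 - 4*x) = x^4 - 7*x^3 + 2*x^2 + 40*x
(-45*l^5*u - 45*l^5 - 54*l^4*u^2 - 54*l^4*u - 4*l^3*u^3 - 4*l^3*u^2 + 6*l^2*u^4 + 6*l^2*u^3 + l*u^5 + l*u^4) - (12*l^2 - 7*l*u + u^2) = -45*l^5*u - 45*l^5 - 54*l^4*u^2 - 54*l^4*u - 4*l^3*u^3 - 4*l^3*u^2 + 6*l^2*u^4 + 6*l^2*u^3 - 12*l^2 + l*u^5 + l*u^4 + 7*l*u - u^2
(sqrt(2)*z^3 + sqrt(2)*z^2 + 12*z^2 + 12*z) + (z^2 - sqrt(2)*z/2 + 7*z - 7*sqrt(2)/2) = sqrt(2)*z^3 + sqrt(2)*z^2 + 13*z^2 - sqrt(2)*z/2 + 19*z - 7*sqrt(2)/2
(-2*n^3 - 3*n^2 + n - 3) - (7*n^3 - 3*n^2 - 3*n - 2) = -9*n^3 + 4*n - 1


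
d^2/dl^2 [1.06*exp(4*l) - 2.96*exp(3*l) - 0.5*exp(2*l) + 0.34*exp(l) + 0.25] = (16.96*exp(3*l) - 26.64*exp(2*l) - 2.0*exp(l) + 0.34)*exp(l)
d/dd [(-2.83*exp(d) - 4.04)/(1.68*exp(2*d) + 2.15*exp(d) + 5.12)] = (4.7544*exp(2*d) + 13.5744*exp(d) - 5.8036)*exp(d)/(2.8224*exp(4*d) + 7.224*exp(3*d) + 21.8257*exp(2*d) + 22.016*exp(d) + 26.2144)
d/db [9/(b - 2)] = -9/(b - 2)^2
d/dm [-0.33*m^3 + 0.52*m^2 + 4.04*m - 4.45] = -0.99*m^2 + 1.04*m + 4.04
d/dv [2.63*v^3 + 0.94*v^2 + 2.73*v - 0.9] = 7.89*v^2 + 1.88*v + 2.73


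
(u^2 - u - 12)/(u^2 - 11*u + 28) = (u + 3)/(u - 7)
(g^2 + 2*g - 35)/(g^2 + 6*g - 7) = (g - 5)/(g - 1)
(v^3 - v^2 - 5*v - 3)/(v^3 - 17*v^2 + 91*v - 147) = (v^2 + 2*v + 1)/(v^2 - 14*v + 49)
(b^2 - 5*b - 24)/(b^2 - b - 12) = (b - 8)/(b - 4)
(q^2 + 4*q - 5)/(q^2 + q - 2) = (q + 5)/(q + 2)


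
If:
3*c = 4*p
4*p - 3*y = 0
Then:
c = y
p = 3*y/4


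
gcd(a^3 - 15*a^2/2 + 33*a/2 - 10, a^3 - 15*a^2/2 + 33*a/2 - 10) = a^3 - 15*a^2/2 + 33*a/2 - 10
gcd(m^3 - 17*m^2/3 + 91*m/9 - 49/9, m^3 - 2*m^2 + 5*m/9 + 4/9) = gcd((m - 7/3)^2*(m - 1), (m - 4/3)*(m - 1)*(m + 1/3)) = m - 1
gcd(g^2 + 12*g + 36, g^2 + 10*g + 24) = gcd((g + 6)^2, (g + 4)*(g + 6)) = g + 6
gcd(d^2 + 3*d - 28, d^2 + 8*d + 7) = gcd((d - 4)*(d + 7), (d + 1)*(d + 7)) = d + 7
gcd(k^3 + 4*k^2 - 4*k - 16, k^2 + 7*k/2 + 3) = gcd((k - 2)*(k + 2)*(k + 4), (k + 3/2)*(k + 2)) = k + 2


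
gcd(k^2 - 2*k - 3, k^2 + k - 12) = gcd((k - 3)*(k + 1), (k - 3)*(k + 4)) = k - 3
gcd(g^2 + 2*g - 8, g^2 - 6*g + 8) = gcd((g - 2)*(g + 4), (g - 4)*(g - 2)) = g - 2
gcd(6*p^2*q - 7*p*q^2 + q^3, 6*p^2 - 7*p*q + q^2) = 6*p^2 - 7*p*q + q^2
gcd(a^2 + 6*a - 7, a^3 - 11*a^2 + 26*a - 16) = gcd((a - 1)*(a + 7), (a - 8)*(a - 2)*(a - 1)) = a - 1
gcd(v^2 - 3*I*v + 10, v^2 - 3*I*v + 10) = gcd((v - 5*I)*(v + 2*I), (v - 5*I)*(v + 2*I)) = v^2 - 3*I*v + 10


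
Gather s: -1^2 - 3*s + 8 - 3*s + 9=16 - 6*s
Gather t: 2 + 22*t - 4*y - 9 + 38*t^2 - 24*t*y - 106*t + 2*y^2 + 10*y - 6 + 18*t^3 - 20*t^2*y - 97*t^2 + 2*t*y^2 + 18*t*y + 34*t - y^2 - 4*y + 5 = 18*t^3 + t^2*(-20*y - 59) + t*(2*y^2 - 6*y - 50) + y^2 + 2*y - 8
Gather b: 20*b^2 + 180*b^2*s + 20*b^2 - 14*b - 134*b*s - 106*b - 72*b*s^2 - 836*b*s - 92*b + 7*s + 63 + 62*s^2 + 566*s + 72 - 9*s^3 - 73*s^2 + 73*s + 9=b^2*(180*s + 40) + b*(-72*s^2 - 970*s - 212) - 9*s^3 - 11*s^2 + 646*s + 144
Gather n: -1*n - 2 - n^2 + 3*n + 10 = -n^2 + 2*n + 8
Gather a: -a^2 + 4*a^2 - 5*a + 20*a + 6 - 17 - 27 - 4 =3*a^2 + 15*a - 42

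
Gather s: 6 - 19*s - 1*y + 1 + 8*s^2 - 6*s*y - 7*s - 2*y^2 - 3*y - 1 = 8*s^2 + s*(-6*y - 26) - 2*y^2 - 4*y + 6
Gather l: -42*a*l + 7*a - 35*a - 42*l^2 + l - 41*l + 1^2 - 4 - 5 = -28*a - 42*l^2 + l*(-42*a - 40) - 8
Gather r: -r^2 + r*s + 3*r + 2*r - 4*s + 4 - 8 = -r^2 + r*(s + 5) - 4*s - 4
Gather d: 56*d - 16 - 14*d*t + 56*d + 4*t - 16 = d*(112 - 14*t) + 4*t - 32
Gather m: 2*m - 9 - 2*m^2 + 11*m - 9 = -2*m^2 + 13*m - 18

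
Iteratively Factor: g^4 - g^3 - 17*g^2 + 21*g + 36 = (g + 1)*(g^3 - 2*g^2 - 15*g + 36) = (g - 3)*(g + 1)*(g^2 + g - 12) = (g - 3)^2*(g + 1)*(g + 4)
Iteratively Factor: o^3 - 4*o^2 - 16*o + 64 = (o - 4)*(o^2 - 16) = (o - 4)*(o + 4)*(o - 4)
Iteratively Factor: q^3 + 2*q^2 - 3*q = (q + 3)*(q^2 - q) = (q - 1)*(q + 3)*(q)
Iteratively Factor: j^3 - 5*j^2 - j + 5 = (j - 5)*(j^2 - 1) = (j - 5)*(j + 1)*(j - 1)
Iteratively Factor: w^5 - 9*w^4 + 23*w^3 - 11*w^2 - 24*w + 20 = (w + 1)*(w^4 - 10*w^3 + 33*w^2 - 44*w + 20) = (w - 1)*(w + 1)*(w^3 - 9*w^2 + 24*w - 20) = (w - 2)*(w - 1)*(w + 1)*(w^2 - 7*w + 10) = (w - 2)^2*(w - 1)*(w + 1)*(w - 5)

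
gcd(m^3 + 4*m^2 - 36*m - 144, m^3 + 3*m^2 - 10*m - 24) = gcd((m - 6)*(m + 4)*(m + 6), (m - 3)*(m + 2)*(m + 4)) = m + 4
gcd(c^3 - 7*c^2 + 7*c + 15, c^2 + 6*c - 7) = 1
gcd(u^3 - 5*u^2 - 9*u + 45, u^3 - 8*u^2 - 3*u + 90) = u^2 - 2*u - 15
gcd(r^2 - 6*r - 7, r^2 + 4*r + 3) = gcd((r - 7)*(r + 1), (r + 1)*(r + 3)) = r + 1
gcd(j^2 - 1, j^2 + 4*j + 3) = j + 1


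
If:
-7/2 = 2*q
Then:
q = -7/4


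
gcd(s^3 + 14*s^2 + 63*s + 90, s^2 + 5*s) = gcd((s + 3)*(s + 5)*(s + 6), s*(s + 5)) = s + 5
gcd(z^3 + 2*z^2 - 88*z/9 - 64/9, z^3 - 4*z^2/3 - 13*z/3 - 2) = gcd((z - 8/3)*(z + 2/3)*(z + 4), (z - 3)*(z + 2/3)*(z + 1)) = z + 2/3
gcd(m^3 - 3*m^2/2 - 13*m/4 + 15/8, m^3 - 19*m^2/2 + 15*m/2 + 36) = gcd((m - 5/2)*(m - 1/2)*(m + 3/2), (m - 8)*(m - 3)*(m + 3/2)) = m + 3/2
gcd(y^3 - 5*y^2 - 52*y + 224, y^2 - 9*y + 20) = y - 4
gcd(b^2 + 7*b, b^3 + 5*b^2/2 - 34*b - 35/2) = b + 7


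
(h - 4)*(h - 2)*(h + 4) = h^3 - 2*h^2 - 16*h + 32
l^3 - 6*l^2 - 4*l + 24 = (l - 6)*(l - 2)*(l + 2)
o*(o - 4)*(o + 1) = o^3 - 3*o^2 - 4*o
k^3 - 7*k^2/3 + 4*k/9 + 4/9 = (k - 2)*(k - 2/3)*(k + 1/3)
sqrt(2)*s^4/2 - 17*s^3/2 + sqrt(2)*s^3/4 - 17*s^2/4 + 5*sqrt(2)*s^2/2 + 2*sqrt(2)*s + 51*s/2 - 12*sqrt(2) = (s - 3/2)*(s - 8*sqrt(2))*(s - sqrt(2)/2)*(sqrt(2)*s/2 + sqrt(2))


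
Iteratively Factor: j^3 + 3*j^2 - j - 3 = (j + 1)*(j^2 + 2*j - 3) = (j - 1)*(j + 1)*(j + 3)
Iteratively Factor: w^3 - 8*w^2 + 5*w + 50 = (w - 5)*(w^2 - 3*w - 10) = (w - 5)*(w + 2)*(w - 5)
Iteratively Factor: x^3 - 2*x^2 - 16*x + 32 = (x - 4)*(x^2 + 2*x - 8) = (x - 4)*(x - 2)*(x + 4)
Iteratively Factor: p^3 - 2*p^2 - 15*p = (p + 3)*(p^2 - 5*p) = (p - 5)*(p + 3)*(p)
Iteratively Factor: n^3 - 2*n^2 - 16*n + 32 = (n - 4)*(n^2 + 2*n - 8) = (n - 4)*(n + 4)*(n - 2)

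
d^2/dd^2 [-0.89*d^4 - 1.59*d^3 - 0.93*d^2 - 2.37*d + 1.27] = -10.68*d^2 - 9.54*d - 1.86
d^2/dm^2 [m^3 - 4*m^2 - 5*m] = 6*m - 8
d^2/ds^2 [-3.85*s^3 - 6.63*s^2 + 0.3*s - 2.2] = -23.1*s - 13.26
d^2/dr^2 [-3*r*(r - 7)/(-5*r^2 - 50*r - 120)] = 6*(-17*r^3 - 72*r^2 + 504*r + 2256)/(5*(r^6 + 30*r^5 + 372*r^4 + 2440*r^3 + 8928*r^2 + 17280*r + 13824))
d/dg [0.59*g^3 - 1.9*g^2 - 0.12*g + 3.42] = 1.77*g^2 - 3.8*g - 0.12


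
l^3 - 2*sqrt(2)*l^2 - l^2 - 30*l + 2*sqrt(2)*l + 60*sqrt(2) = (l - 6)*(l + 5)*(l - 2*sqrt(2))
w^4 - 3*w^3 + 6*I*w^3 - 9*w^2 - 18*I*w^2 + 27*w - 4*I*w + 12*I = (w - 3)*(w + I)^2*(w + 4*I)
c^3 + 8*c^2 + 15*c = c*(c + 3)*(c + 5)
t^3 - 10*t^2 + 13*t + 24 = (t - 8)*(t - 3)*(t + 1)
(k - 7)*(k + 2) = k^2 - 5*k - 14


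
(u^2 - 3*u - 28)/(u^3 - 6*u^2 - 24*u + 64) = (u - 7)/(u^2 - 10*u + 16)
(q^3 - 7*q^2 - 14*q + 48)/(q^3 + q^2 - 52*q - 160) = (q^2 + q - 6)/(q^2 + 9*q + 20)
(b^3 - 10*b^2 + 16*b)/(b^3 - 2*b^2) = (b - 8)/b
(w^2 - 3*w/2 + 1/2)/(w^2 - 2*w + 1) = (w - 1/2)/(w - 1)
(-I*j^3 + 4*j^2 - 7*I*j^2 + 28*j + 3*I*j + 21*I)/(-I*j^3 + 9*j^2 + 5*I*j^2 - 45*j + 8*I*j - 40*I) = (j^2 + j*(7 + 3*I) + 21*I)/(j^2 + j*(-5 + 8*I) - 40*I)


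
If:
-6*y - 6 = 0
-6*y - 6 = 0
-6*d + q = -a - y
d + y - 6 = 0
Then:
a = 43 - q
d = 7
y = -1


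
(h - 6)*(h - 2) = h^2 - 8*h + 12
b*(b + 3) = b^2 + 3*b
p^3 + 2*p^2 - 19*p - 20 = (p - 4)*(p + 1)*(p + 5)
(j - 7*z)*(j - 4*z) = j^2 - 11*j*z + 28*z^2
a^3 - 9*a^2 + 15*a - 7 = (a - 7)*(a - 1)^2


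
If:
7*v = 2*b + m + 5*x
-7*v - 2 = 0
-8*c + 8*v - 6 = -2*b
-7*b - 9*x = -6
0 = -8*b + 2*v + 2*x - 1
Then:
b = -15/602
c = -2509/2408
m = -3239/602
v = -2/7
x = 59/86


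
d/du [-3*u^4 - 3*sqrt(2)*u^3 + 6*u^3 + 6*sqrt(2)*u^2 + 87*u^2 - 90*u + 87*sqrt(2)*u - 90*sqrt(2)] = -12*u^3 - 9*sqrt(2)*u^2 + 18*u^2 + 12*sqrt(2)*u + 174*u - 90 + 87*sqrt(2)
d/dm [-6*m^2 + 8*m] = 8 - 12*m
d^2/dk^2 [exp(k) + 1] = exp(k)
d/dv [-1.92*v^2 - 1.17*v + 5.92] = -3.84*v - 1.17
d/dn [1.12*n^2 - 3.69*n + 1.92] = 2.24*n - 3.69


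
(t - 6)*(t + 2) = t^2 - 4*t - 12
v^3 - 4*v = v*(v - 2)*(v + 2)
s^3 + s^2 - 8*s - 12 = (s - 3)*(s + 2)^2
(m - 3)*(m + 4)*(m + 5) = m^3 + 6*m^2 - 7*m - 60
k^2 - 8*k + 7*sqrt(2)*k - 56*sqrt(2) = (k - 8)*(k + 7*sqrt(2))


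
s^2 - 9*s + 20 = (s - 5)*(s - 4)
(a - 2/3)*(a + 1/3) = a^2 - a/3 - 2/9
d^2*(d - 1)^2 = d^4 - 2*d^3 + d^2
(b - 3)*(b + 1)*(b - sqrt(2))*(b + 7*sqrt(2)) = b^4 - 2*b^3 + 6*sqrt(2)*b^3 - 17*b^2 - 12*sqrt(2)*b^2 - 18*sqrt(2)*b + 28*b + 42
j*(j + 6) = j^2 + 6*j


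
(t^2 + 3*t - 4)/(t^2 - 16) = (t - 1)/(t - 4)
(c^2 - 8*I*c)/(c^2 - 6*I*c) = (c - 8*I)/(c - 6*I)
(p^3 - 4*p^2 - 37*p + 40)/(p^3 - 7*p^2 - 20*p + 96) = (p^2 + 4*p - 5)/(p^2 + p - 12)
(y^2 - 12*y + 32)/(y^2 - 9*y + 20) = (y - 8)/(y - 5)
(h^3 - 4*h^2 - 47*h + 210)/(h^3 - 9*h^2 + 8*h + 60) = (h + 7)/(h + 2)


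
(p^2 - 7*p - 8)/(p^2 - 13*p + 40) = (p + 1)/(p - 5)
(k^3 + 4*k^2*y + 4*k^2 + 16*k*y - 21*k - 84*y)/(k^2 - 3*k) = k + 4*y + 7 + 28*y/k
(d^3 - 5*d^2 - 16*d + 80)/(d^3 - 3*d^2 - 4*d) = (d^2 - d - 20)/(d*(d + 1))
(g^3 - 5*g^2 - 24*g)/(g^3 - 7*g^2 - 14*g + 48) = g/(g - 2)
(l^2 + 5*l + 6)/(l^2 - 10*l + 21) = (l^2 + 5*l + 6)/(l^2 - 10*l + 21)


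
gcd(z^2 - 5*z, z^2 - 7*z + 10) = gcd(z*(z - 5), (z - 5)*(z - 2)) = z - 5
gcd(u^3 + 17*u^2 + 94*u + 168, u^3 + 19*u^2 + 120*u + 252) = u^2 + 13*u + 42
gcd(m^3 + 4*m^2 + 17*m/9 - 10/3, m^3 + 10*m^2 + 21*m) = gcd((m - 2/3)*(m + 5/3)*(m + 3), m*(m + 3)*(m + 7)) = m + 3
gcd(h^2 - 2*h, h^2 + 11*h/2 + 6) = 1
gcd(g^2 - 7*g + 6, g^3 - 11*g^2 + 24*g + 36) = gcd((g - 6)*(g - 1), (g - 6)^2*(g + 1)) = g - 6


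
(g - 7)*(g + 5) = g^2 - 2*g - 35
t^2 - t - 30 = (t - 6)*(t + 5)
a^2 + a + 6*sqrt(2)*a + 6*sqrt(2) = (a + 1)*(a + 6*sqrt(2))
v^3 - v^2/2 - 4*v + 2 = (v - 2)*(v - 1/2)*(v + 2)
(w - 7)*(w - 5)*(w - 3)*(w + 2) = w^4 - 13*w^3 + 41*w^2 + 37*w - 210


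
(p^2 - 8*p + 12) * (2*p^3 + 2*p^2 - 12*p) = 2*p^5 - 14*p^4 - 4*p^3 + 120*p^2 - 144*p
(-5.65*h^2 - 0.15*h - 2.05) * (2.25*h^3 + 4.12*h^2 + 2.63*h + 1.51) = -12.7125*h^5 - 23.6155*h^4 - 20.09*h^3 - 17.372*h^2 - 5.618*h - 3.0955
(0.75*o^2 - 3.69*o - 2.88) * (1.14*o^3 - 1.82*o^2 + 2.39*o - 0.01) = 0.855*o^5 - 5.5716*o^4 + 5.2251*o^3 - 3.585*o^2 - 6.8463*o + 0.0288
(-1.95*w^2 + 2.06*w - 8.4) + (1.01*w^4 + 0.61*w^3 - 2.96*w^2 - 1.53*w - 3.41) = 1.01*w^4 + 0.61*w^3 - 4.91*w^2 + 0.53*w - 11.81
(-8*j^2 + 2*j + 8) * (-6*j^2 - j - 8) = 48*j^4 - 4*j^3 + 14*j^2 - 24*j - 64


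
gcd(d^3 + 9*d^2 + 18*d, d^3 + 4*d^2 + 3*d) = d^2 + 3*d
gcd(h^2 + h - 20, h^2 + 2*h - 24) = h - 4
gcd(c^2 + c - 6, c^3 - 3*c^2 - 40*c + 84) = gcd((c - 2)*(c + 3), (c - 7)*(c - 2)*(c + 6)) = c - 2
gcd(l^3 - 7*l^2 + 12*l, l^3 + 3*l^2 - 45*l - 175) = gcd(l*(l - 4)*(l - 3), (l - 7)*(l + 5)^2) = 1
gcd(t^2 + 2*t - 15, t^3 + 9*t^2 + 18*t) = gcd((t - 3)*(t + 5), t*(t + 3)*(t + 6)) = 1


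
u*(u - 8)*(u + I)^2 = u^4 - 8*u^3 + 2*I*u^3 - u^2 - 16*I*u^2 + 8*u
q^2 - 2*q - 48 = (q - 8)*(q + 6)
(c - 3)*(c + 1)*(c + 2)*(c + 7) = c^4 + 7*c^3 - 7*c^2 - 55*c - 42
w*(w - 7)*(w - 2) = w^3 - 9*w^2 + 14*w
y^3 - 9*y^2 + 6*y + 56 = (y - 7)*(y - 4)*(y + 2)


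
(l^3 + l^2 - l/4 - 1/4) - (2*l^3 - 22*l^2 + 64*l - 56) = -l^3 + 23*l^2 - 257*l/4 + 223/4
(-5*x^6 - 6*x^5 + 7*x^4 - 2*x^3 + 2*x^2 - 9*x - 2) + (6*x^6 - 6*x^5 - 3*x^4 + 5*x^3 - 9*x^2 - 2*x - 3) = x^6 - 12*x^5 + 4*x^4 + 3*x^3 - 7*x^2 - 11*x - 5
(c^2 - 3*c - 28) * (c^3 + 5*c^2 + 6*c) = c^5 + 2*c^4 - 37*c^3 - 158*c^2 - 168*c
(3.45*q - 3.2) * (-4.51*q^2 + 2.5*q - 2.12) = -15.5595*q^3 + 23.057*q^2 - 15.314*q + 6.784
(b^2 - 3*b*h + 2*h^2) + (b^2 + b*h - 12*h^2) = 2*b^2 - 2*b*h - 10*h^2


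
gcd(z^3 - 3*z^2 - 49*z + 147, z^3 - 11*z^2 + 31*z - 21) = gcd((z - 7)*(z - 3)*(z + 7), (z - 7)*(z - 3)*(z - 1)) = z^2 - 10*z + 21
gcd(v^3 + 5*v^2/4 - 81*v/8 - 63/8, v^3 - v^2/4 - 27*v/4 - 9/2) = v^2 - 9*v/4 - 9/4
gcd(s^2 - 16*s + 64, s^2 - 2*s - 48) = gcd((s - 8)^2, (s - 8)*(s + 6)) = s - 8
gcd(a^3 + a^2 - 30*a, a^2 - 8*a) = a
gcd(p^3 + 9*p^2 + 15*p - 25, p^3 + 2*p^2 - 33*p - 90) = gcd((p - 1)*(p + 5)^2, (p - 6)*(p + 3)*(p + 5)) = p + 5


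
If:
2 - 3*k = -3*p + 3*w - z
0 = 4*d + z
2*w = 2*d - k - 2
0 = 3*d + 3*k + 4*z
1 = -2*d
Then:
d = -1/2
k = -13/6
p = -47/12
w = -5/12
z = 2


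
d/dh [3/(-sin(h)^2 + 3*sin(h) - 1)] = 3*(2*sin(h) - 3)*cos(h)/(sin(h)^2 - 3*sin(h) + 1)^2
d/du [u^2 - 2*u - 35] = 2*u - 2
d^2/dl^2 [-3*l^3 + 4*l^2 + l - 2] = 8 - 18*l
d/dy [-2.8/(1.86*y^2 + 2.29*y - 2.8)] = (10.416*y + 6.412)/(1.86*y^2 + 2.29*y - 2.8)^2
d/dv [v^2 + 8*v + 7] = 2*v + 8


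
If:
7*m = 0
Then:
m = 0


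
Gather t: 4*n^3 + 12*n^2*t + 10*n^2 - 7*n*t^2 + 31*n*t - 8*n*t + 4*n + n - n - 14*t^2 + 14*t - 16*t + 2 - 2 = 4*n^3 + 10*n^2 + 4*n + t^2*(-7*n - 14) + t*(12*n^2 + 23*n - 2)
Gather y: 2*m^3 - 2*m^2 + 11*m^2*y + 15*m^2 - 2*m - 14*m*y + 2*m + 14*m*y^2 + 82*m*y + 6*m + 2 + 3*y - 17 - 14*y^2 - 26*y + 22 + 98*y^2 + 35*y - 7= 2*m^3 + 13*m^2 + 6*m + y^2*(14*m + 84) + y*(11*m^2 + 68*m + 12)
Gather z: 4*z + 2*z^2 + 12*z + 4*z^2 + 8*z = 6*z^2 + 24*z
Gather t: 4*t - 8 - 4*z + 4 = 4*t - 4*z - 4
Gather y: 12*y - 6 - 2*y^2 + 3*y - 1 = -2*y^2 + 15*y - 7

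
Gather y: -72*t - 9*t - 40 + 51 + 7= 18 - 81*t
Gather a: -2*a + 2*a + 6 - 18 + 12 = 0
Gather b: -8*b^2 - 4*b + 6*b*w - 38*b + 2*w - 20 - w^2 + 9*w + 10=-8*b^2 + b*(6*w - 42) - w^2 + 11*w - 10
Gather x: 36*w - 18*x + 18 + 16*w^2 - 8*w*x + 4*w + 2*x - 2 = 16*w^2 + 40*w + x*(-8*w - 16) + 16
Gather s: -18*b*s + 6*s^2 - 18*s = 6*s^2 + s*(-18*b - 18)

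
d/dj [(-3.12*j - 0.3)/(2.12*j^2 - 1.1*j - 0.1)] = (6.6144*j^2 + 1.272*j - 0.018)/(4.4944*j^4 - 4.664*j^3 + 0.786*j^2 + 0.22*j + 0.01)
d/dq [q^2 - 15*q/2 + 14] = 2*q - 15/2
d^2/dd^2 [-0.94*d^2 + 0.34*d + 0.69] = -1.88000000000000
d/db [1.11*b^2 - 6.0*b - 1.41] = 2.22*b - 6.0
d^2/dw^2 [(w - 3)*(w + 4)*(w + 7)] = 6*w + 16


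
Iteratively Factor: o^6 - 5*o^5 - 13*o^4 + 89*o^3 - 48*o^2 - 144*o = (o - 3)*(o^5 - 2*o^4 - 19*o^3 + 32*o^2 + 48*o) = (o - 4)*(o - 3)*(o^4 + 2*o^3 - 11*o^2 - 12*o) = (o - 4)*(o - 3)*(o + 4)*(o^3 - 2*o^2 - 3*o) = (o - 4)*(o - 3)^2*(o + 4)*(o^2 + o) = (o - 4)*(o - 3)^2*(o + 1)*(o + 4)*(o)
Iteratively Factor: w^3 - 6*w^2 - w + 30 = (w - 3)*(w^2 - 3*w - 10) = (w - 5)*(w - 3)*(w + 2)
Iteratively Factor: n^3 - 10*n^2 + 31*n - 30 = (n - 3)*(n^2 - 7*n + 10) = (n - 3)*(n - 2)*(n - 5)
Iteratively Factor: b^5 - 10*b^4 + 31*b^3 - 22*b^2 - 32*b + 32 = (b - 1)*(b^4 - 9*b^3 + 22*b^2 - 32) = (b - 2)*(b - 1)*(b^3 - 7*b^2 + 8*b + 16) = (b - 4)*(b - 2)*(b - 1)*(b^2 - 3*b - 4) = (b - 4)*(b - 2)*(b - 1)*(b + 1)*(b - 4)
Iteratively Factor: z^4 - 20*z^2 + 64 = (z - 2)*(z^3 + 2*z^2 - 16*z - 32) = (z - 2)*(z + 4)*(z^2 - 2*z - 8) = (z - 2)*(z + 2)*(z + 4)*(z - 4)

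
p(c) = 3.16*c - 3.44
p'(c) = 3.16000000000000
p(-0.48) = -4.96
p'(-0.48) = 3.16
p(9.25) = 25.79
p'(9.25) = 3.16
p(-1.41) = -7.90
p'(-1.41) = 3.16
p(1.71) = 1.96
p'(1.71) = 3.16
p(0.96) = -0.41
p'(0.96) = 3.16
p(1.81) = 2.28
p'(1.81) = 3.16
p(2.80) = 5.41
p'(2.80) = 3.16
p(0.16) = -2.93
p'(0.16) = 3.16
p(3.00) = 6.04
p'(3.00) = 3.16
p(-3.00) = -12.92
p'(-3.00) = 3.16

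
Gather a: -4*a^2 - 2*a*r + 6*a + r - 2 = -4*a^2 + a*(6 - 2*r) + r - 2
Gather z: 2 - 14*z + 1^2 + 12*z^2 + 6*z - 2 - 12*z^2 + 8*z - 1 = 0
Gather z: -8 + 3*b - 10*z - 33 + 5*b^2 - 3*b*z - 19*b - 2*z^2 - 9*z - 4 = 5*b^2 - 16*b - 2*z^2 + z*(-3*b - 19) - 45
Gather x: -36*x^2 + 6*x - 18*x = -36*x^2 - 12*x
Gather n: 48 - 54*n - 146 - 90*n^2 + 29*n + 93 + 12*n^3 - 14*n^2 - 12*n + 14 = 12*n^3 - 104*n^2 - 37*n + 9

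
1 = 1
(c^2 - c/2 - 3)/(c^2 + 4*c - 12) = (c + 3/2)/(c + 6)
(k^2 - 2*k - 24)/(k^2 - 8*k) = (k^2 - 2*k - 24)/(k*(k - 8))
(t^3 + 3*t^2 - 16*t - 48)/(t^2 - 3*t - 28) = (t^2 - t - 12)/(t - 7)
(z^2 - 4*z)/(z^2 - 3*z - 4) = z/(z + 1)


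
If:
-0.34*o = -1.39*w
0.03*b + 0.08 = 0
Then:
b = -2.67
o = 4.08823529411765*w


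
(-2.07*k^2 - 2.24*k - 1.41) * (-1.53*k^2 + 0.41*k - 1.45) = 3.1671*k^4 + 2.5785*k^3 + 4.2404*k^2 + 2.6699*k + 2.0445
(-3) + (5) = 2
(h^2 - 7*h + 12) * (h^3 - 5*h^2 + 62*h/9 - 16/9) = h^5 - 12*h^4 + 485*h^3/9 - 110*h^2 + 856*h/9 - 64/3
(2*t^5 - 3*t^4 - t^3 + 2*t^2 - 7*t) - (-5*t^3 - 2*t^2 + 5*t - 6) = 2*t^5 - 3*t^4 + 4*t^3 + 4*t^2 - 12*t + 6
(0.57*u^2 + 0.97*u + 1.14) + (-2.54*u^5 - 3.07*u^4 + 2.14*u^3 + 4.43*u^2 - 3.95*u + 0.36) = -2.54*u^5 - 3.07*u^4 + 2.14*u^3 + 5.0*u^2 - 2.98*u + 1.5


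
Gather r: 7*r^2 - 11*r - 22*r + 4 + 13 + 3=7*r^2 - 33*r + 20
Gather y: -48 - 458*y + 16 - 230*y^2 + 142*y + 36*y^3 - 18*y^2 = 36*y^3 - 248*y^2 - 316*y - 32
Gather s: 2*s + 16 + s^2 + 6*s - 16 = s^2 + 8*s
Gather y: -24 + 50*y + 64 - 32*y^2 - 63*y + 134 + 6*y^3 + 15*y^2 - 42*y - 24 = 6*y^3 - 17*y^2 - 55*y + 150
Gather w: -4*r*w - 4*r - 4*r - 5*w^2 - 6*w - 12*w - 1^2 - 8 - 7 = -8*r - 5*w^2 + w*(-4*r - 18) - 16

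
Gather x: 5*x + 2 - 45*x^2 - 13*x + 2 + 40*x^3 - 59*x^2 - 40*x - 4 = 40*x^3 - 104*x^2 - 48*x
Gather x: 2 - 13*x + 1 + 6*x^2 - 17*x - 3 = 6*x^2 - 30*x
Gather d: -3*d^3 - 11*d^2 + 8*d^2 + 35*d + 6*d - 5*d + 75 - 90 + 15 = -3*d^3 - 3*d^2 + 36*d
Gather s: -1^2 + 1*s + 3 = s + 2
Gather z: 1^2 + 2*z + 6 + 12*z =14*z + 7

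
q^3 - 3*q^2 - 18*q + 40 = (q - 5)*(q - 2)*(q + 4)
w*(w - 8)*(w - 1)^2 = w^4 - 10*w^3 + 17*w^2 - 8*w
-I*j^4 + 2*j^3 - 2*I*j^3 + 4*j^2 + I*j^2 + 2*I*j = j*(j + 2)*(j + I)*(-I*j + 1)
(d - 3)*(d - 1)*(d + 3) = d^3 - d^2 - 9*d + 9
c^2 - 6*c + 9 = (c - 3)^2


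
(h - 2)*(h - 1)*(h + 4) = h^3 + h^2 - 10*h + 8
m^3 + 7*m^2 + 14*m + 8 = (m + 1)*(m + 2)*(m + 4)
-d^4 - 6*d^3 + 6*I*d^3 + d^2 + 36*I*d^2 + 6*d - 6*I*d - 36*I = (d + 6)*(d - 6*I)*(-I*d - I)*(-I*d + I)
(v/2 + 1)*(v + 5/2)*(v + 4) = v^3/2 + 17*v^2/4 + 23*v/2 + 10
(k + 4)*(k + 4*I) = k^2 + 4*k + 4*I*k + 16*I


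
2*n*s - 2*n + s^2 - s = (2*n + s)*(s - 1)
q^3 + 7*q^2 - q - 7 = (q - 1)*(q + 1)*(q + 7)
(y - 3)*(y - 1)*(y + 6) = y^3 + 2*y^2 - 21*y + 18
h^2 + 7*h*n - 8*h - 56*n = (h - 8)*(h + 7*n)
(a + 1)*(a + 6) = a^2 + 7*a + 6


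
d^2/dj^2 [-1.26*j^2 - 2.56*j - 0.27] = -2.52000000000000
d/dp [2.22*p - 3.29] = 2.22000000000000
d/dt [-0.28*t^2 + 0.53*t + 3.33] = 0.53 - 0.56*t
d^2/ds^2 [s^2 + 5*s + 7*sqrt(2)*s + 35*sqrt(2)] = 2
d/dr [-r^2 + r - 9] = 1 - 2*r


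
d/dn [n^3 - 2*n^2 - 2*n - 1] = 3*n^2 - 4*n - 2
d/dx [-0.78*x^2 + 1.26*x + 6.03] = 1.26 - 1.56*x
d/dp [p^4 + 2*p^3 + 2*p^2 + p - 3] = 4*p^3 + 6*p^2 + 4*p + 1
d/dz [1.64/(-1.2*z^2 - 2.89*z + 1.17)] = (3.936*z + 4.7396)/(1.2*z^2 + 2.89*z - 1.17)^2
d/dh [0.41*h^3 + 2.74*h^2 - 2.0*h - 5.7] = 1.23*h^2 + 5.48*h - 2.0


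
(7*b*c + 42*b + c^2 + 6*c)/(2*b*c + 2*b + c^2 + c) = (7*b*c + 42*b + c^2 + 6*c)/(2*b*c + 2*b + c^2 + c)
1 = 1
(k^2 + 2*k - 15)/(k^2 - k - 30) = (k - 3)/(k - 6)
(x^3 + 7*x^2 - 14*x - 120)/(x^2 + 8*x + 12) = (x^2 + x - 20)/(x + 2)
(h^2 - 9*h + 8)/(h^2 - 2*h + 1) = (h - 8)/(h - 1)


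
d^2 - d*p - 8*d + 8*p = (d - 8)*(d - p)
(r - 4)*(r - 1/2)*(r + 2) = r^3 - 5*r^2/2 - 7*r + 4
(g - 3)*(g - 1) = g^2 - 4*g + 3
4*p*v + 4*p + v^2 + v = (4*p + v)*(v + 1)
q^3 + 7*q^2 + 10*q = q*(q + 2)*(q + 5)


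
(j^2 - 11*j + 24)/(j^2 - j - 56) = (j - 3)/(j + 7)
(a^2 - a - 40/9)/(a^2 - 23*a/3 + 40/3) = (a + 5/3)/(a - 5)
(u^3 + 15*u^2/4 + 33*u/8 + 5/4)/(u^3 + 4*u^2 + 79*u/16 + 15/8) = 2*(2*u + 1)/(4*u + 3)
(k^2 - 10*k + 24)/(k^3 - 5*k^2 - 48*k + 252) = (k - 4)/(k^2 + k - 42)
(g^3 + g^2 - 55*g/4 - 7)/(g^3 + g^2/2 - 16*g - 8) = (g - 7/2)/(g - 4)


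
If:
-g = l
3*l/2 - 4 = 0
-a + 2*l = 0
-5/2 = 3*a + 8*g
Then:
No Solution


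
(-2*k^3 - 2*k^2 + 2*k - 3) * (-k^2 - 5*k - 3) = 2*k^5 + 12*k^4 + 14*k^3 - k^2 + 9*k + 9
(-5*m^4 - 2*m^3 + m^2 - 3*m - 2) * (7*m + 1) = -35*m^5 - 19*m^4 + 5*m^3 - 20*m^2 - 17*m - 2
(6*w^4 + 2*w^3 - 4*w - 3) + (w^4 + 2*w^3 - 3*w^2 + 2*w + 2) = 7*w^4 + 4*w^3 - 3*w^2 - 2*w - 1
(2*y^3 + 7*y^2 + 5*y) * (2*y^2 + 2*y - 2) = 4*y^5 + 18*y^4 + 20*y^3 - 4*y^2 - 10*y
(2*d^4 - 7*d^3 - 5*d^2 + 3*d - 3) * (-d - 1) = -2*d^5 + 5*d^4 + 12*d^3 + 2*d^2 + 3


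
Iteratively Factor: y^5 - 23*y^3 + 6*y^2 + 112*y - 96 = (y + 4)*(y^4 - 4*y^3 - 7*y^2 + 34*y - 24) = (y - 4)*(y + 4)*(y^3 - 7*y + 6) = (y - 4)*(y + 3)*(y + 4)*(y^2 - 3*y + 2) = (y - 4)*(y - 1)*(y + 3)*(y + 4)*(y - 2)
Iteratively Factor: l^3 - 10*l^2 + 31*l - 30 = (l - 3)*(l^2 - 7*l + 10) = (l - 3)*(l - 2)*(l - 5)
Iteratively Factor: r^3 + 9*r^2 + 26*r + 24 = (r + 3)*(r^2 + 6*r + 8) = (r + 3)*(r + 4)*(r + 2)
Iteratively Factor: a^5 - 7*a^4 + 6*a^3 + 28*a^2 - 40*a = (a - 2)*(a^4 - 5*a^3 - 4*a^2 + 20*a) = (a - 2)^2*(a^3 - 3*a^2 - 10*a) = (a - 2)^2*(a + 2)*(a^2 - 5*a) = a*(a - 2)^2*(a + 2)*(a - 5)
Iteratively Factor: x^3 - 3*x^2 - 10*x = (x + 2)*(x^2 - 5*x) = x*(x + 2)*(x - 5)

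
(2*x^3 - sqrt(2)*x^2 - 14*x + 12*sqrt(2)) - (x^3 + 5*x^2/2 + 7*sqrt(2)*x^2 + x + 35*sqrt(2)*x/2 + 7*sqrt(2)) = x^3 - 8*sqrt(2)*x^2 - 5*x^2/2 - 35*sqrt(2)*x/2 - 15*x + 5*sqrt(2)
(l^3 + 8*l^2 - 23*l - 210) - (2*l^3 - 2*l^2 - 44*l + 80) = -l^3 + 10*l^2 + 21*l - 290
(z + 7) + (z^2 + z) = z^2 + 2*z + 7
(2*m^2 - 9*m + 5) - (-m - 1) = 2*m^2 - 8*m + 6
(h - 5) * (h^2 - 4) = h^3 - 5*h^2 - 4*h + 20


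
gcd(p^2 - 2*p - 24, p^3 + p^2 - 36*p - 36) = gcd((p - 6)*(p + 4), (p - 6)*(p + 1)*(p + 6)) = p - 6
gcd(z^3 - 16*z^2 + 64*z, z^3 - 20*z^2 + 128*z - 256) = z^2 - 16*z + 64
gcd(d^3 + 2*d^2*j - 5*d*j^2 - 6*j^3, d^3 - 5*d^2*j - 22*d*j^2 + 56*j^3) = d - 2*j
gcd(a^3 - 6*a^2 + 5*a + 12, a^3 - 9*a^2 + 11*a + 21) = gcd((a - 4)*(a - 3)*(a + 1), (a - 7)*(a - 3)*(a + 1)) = a^2 - 2*a - 3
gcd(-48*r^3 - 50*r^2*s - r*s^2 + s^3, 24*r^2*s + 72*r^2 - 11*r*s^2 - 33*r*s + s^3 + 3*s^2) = 8*r - s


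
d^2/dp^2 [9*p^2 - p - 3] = 18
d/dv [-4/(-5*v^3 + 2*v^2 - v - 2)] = 4*(-15*v^2 + 4*v - 1)/(5*v^3 - 2*v^2 + v + 2)^2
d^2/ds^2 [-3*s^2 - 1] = -6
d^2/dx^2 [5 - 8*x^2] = -16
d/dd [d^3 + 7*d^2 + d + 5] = 3*d^2 + 14*d + 1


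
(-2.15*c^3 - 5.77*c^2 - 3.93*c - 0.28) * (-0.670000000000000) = 1.4405*c^3 + 3.8659*c^2 + 2.6331*c + 0.1876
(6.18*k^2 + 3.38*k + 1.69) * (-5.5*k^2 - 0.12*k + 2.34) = -33.99*k^4 - 19.3316*k^3 + 4.7606*k^2 + 7.7064*k + 3.9546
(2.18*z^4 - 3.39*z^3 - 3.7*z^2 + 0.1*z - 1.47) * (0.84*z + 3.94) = 1.8312*z^5 + 5.7416*z^4 - 16.4646*z^3 - 14.494*z^2 - 0.8408*z - 5.7918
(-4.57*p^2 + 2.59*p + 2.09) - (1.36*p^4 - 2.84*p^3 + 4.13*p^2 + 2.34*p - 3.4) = -1.36*p^4 + 2.84*p^3 - 8.7*p^2 + 0.25*p + 5.49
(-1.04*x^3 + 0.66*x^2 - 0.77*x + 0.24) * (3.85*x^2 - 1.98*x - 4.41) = -4.004*x^5 + 4.6002*x^4 + 0.3151*x^3 - 0.462*x^2 + 2.9205*x - 1.0584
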